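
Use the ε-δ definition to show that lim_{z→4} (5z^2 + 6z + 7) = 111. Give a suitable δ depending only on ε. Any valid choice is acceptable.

Let ε > 0 be given. We want δ > 0 such that 0 < |z − 4| < δ implies |(5z^2 + 6z + 7) − 111| < ε.
(5z^2 + 6z + 7) − 111 = 5z^2 + 6z - 104 = (z − 4)(5z + 26).
So |(5z^2 + 6z + 7) − 111| = |z − 4|·|5z + 26|.
Require δ ≤ 1. Then |z − 4| < 1 gives |z| < 5, and by the triangle inequality |5z + 26| ≤ 5·5 + 26 = 51.
Hence |(5z^2 + 6z + 7) − 111| ≤ 51|z − 4| < ε provided |z − 4| < ε/51.
Choosing δ = min(1, ε/51) ensures both conditions, hence |(5z^2 + 6z + 7) − 111| < ε.

δ = min(1, ε/51)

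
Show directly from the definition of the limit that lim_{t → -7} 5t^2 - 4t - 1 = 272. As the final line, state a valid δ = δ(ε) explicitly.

Fix ε > 0. We want δ > 0 such that 0 < |t + 7| < δ implies |(5t^2 - 4t - 1) − 272| < ε.
(5t^2 - 4t - 1) − 272 = 5t^2 - 4t - 273 = (t + 7)(5t - 39).
So |(5t^2 - 4t - 1) − 272| = |t + 7|·|5t - 39|.
Assume first that |t + 7| < 1, so |t| < 8. Then |5t - 39| ≤ 5·8 + 39 = 79.
Hence |(5t^2 - 4t - 1) − 272| ≤ 79|t + 7| < ε provided |t + 7| < ε/79.
Choosing δ = min(1, ε/79) ensures both conditions, hence |(5t^2 - 4t - 1) − 272| < ε.

δ = min(1, ε/79)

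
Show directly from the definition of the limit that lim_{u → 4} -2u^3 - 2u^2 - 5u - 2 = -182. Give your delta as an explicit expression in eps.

delta = min(1, eps/145)

Let eps > 0. We want delta > 0 such that 0 < |u − 4| < delta implies |(-2u^3 - 2u^2 - 5u - 2) + 182| < eps.
(-2u^3 - 2u^2 - 5u - 2) + 182 = -2u^3 - 2u^2 - 5u + 180 = (u − 4)(-2u^2 - 10u - 45).
So |(-2u^3 - 2u^2 - 5u - 2) + 182| = |u − 4|·|-2u^2 - 10u - 45|.
Require delta ≤ 1. Then |u − 4| < 1 gives |u| < 5, and by the triangle inequality |-2u^2 - 10u - 45| ≤ 2·5^2 + 10·5 + 45 = 145.
Hence |(-2u^3 - 2u^2 - 5u - 2) + 182| ≤ 145|u − 4| < eps provided |u − 4| < eps/145.
Choosing delta = min(1, eps/145) ensures both conditions, hence |(-2u^3 - 2u^2 - 5u - 2) + 182| < eps.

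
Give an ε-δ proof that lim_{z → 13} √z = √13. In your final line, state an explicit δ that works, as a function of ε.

δ = min(13, √13·ε)

Fix ε > 0. We want δ > 0 such that 0 < |z − 13| < δ implies |√z − √13| < ε.
Rationalise: √z − √13 = (z − 13)/(√z + √13), so |√z − √13| = |z − 13|/(√z + √13).
Restrict δ ≤ 13 so that |z − 13| < 13 forces z > 0, and then √z + √13 > √13.
Hence |√z − √13| < |z − 13|/√13, which is < ε once |z − 13| < √13·ε.
Take δ = min(13, √13·ε). If 0 < |z − 13| < δ then z > 0 and |√z − √13| < |z − 13|/√13 < ε.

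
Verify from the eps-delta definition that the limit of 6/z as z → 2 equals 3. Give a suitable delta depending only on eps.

Let eps > 0 be given. We seek delta > 0 such that 0 < |z − 2| < delta implies |6/z − 3| < eps.
|6/z − 3| = 6·|2 − z|/(2·|z|) = 6|z − 2|/(2|z|).
Require delta ≤ 1 so that |z| > 2 − 1 = 1, hence 2|z| > 2.
Then |6/z − 3| < 6|z − 2|/2, which is < eps when |z − 2| < (1/3)eps.
Take delta = min(1, (1/3)eps). Then 0 < |z − 2| < delta gives both |z − 2| < 1 and |z − 2| < (1/3)eps, so |6/z − 3| < eps.

delta = min(1, (1/3)eps)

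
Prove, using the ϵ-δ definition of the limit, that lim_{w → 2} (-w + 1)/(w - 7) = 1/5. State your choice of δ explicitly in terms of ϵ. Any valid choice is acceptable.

Fix ϵ > 0. We want δ > 0 with 0 < |w − 2| < δ ⇒ |(-w + 1)/(w - 7) − (1/5)| < ϵ.
Combining over a common denominator, (-w + 1)/(w - 7) − (1/5) = [(-w + 1)·(-5) − (-1)·(w - 7)] / [(-5)·(w - 7)] = 6(w − 2) / ((-5)(w - 7)).
So |(-w + 1)/(w - 7) − (1/5)| = 6|w − 2| / (5·|w − 7|).
Require δ ≤ 5/2, so |w − 7| ≥ |-5| − |w − 2| > 5 − 5/2 = 5/2.
Hence |(-w + 1)/(w - 7) − (1/5)| < 6|w − 2|/(5·(5/2)) = (12/25)|w − 2|, which is < ϵ once |w − 2| < (25/12)ϵ.
Take δ = min(5/2, (25/12)ϵ). Then 0 < |w − 2| < δ forces both bounds, so |(-w + 1)/(w - 7) − (1/5)| < ϵ.

δ = min(5/2, (25/12)ϵ)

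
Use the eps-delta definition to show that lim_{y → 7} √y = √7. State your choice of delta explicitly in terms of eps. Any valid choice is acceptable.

delta = min(7, √7·eps)

Let eps > 0. We want delta > 0 such that 0 < |y − 7| < delta implies |√y − √7| < eps.
Multiplying by the conjugate, |√y − √7| = |y − 7|/(√y + √7).
Restrict delta ≤ 7 so that |y − 7| < 7 forces y > 0, and then √y + √7 > √7.
Hence |√y − √7| < |y − 7|/√7, which is < eps once |y − 7| < √7·eps.
Take delta = min(7, √7·eps). If 0 < |y − 7| < delta then y > 0 and |√y − √7| < |y − 7|/√7 < eps.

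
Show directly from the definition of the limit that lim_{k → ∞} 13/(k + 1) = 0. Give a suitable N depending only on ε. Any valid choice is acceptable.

N = 13/ε

Let ε > 0 be given. For k ≥ 1, |13/(k + 1) − 0| = 13/(k + 1) ≤ 13/k.
We need 13/k < ε, i.e. k > 13/ε.
Take N = 13/ε. If k > N then |13/(k + 1)| ≤ 13/k < ε.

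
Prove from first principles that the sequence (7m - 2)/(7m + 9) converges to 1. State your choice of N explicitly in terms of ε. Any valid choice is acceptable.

N = (11/7)/ε

Suppose ε > 0. For m ≥ 1, |(7m - 2)/(7m + 9) − 1| = |-77|/(7(7m + 9)) = 77/(7(7m + 9)).
Since 7m + 9 ≥ 7m for m ≥ 1, this is ≤ 77/(7·7m) = (11/7)/m.
So |(7m - 2)/(7m + 9) − 1| < ε whenever m > (11/7)/ε.
Take N = (11/7)/ε. If m > N then |(7m - 2)/(7m + 9) − 1| ≤ (11/7)/m < ε.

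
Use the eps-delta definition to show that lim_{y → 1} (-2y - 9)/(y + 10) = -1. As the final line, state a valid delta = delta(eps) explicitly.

delta = min(11/2, (11/2)eps)

Let eps > 0 be given. We want delta > 0 with 0 < |y − 1| < delta ⇒ |(-2y - 9)/(y + 10) + 1| < eps.
Combining over a common denominator, (-2y - 9)/(y + 10) + 1 = [(-2y - 9)·11 − (-11)·(y + 10)] / [11·(y + 10)] = -11(y − 1) / (11(y + 10)).
So |(-2y - 9)/(y + 10) + 1| = 11|y − 1| / (11·|y + 10|).
Restrict delta ≤ 11/2. Then |y − 1| < 11/2 gives |y + 10| = |(y − 1) + 11| ≥ 11 − 11/2 = 11/2.
Hence |(-2y - 9)/(y + 10) + 1| < 11|y − 1|/(11·(11/2)) = (2/11)|y − 1|, which is < eps once |y − 1| < (11/2)eps.
Take delta = min(11/2, (11/2)eps). Then 0 < |y − 1| < delta forces both bounds, so |(-2y - 9)/(y + 10) + 1| < eps.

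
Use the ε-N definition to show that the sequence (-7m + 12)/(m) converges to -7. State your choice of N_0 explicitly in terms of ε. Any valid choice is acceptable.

Suppose ε > 0. For m ≥ 1, |(-7m + 12)/(m) + 7| = |12|/((m)) = 12/((m)).
Since m ≥ m for m ≥ 1, this is ≤ 12/(m) = 12/m.
So |(-7m + 12)/(m) + 7| < ε whenever m > 12/ε.
Take N_0 = 12/ε. If m > N_0 then |(-7m + 12)/(m) + 7| ≤ 12/m < ε.

N_0 = 12/ε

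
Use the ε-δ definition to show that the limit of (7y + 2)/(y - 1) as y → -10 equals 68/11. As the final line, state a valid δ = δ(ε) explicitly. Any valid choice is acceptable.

δ = min(11/2, (121/18)ε)

Suppose ε > 0. We want δ > 0 with 0 < |y + 10| < δ ⇒ |(7y + 2)/(y - 1) − (68/11)| < ε.
Combining over a common denominator, (7y + 2)/(y - 1) − (68/11) = [(7y + 2)·(-11) − (-68)·(y - 1)] / [(-11)·(y - 1)] = -9(y + 10) / ((-11)(y - 1)).
So |(7y + 2)/(y - 1) − (68/11)| = 9|y + 10| / (11·|y − 1|).
Restrict δ ≤ 11/2. Then |y + 10| < 11/2 gives |y − 1| = |(y + 10) + (-11)| ≥ 11 − 11/2 = 11/2.
Hence |(7y + 2)/(y - 1) − (68/11)| < 9|y + 10|/(11·(11/2)) = (18/121)|y + 10|, which is < ε once |y + 10| < (121/18)ε.
Take δ = min(11/2, (121/18)ε). Then 0 < |y + 10| < δ forces both bounds, so |(7y + 2)/(y - 1) − (68/11)| < ε.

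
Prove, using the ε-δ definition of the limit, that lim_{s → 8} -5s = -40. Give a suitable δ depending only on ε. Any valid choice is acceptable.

δ = ε/5

Let ε > 0. We need δ > 0 so that 0 < |s − 8| < δ implies |(-5s) + 40| < ε.
|(-5s) + 40| = |-5s + 40| = 5|s − 8|.
Thus it suffices that |s − 8| < ε/5.
Take δ = ε/5. If 0 < |s − 8| < δ then |(-5s) + 40| = 5|s − 8| < 5·(ε/5) = ε.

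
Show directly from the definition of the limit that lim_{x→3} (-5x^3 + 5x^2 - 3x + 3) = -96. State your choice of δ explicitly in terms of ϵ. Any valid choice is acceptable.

δ = min(2, ϵ/208)

Fix ϵ > 0. We want δ > 0 such that 0 < |x − 3| < δ implies |(-5x^3 + 5x^2 - 3x + 3) + 96| < ϵ.
(-5x^3 + 5x^2 - 3x + 3) + 96 = -5x^3 + 5x^2 - 3x + 99 = (x − 3)(-5x^2 - 10x - 33).
So |(-5x^3 + 5x^2 - 3x + 3) + 96| = |x − 3|·|-5x^2 - 10x - 33|.
Require δ ≤ 2. Then |x − 3| < 2 gives |x| < 5, and by the triangle inequality |-5x^2 - 10x - 33| ≤ 5·5^2 + 10·5 + 33 = 208.
Hence |(-5x^3 + 5x^2 - 3x + 3) + 96| ≤ 208|x − 3| < ϵ provided |x − 3| < ϵ/208.
Choosing δ = min(2, ϵ/208) ensures both conditions, hence |(-5x^3 + 5x^2 - 3x + 3) + 96| < ϵ.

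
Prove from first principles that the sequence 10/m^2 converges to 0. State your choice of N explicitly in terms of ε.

N = (10/ε)^{1/2}

Let ε > 0 be given. For m ≥ 1, |10/m^2 − 0| = 10/m^2.
10/m^2 < ε ⇔ m^2 > 10/ε ⇔ m > (10/ε)^{1/2}.
Take N = (10/ε)^{1/2}. Then m > N implies 10/m^2 < ε.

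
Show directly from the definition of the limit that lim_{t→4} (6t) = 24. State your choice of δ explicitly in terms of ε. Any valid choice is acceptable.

Let ε > 0. We need δ > 0 so that 0 < |t − 4| < δ implies |(6t) − 24| < ε.
|(6t) − 24| = |6t - 24| = 6|t − 4|.
So 6|t − 4| < ε exactly when |t − 4| < ε/6.
Take δ = ε/6. If 0 < |t − 4| < δ then |(6t) − 24| = 6|t − 4| < 6·(ε/6) = ε.

δ = ε/6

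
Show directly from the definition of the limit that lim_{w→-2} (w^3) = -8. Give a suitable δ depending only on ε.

Let ε > 0 be given. We seek δ > 0 with 0 < |w + 2| < δ ⇒ |w^3 + 8| < ε.
Factor: w^3 + 8 = (w + 2)(w^2 - 2w + 4), so |w^3 + 8| = |w + 2|·|w^2 - 2w + 4|.
Impose δ ≤ 1 so that |w| < 3; then |w^2 - 2w + 4| ≤ 19.
Hence |w^3 + 8| ≤ 19|w + 2|, which is < ε once |w + 2| < ε/19.
Take δ = min(1, ε/19). If 0 < |w + 2| < δ then both bounds hold and |w^3 + 8| ≤ 19|w + 2| < 19·(ε/19) = ε.

δ = min(1, ε/19)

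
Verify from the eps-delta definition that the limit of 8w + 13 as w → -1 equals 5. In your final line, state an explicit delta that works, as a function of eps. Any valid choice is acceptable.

Fix eps > 0. We need delta > 0 so that 0 < |w + 1| < delta implies |(8w + 13) − 5| < eps.
|(8w + 13) − 5| = |8w + 8| = 8|w + 1|.
Thus it suffices that |w + 1| < eps/8.
Take delta = eps/8. If 0 < |w + 1| < delta then |(8w + 13) − 5| = 8|w + 1| < 8·(eps/8) = eps.

delta = eps/8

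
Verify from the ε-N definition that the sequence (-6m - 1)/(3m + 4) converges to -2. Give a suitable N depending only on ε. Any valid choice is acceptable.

N = (7/3)/ε

Let ε > 0. For m ≥ 1, |(-6m - 1)/(3m + 4) + 2| = |21|/(3(3m + 4)) = 21/(3(3m + 4)).
Since 3m + 4 ≥ 3m for m ≥ 1, this is ≤ 21/(3·3m) = (7/3)/m.
So |(-6m - 1)/(3m + 4) + 2| < ε whenever m > (7/3)/ε.
Take N = (7/3)/ε. If m > N then |(-6m - 1)/(3m + 4) + 2| ≤ (7/3)/m < ε.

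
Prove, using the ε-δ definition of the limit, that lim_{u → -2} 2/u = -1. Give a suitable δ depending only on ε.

Fix ε > 0. We seek δ > 0 such that 0 < |u + 2| < δ implies |2/u + 1| < ε.
|2/u + 1| = 2·|-2 − u|/(2·|u|) = 2|u + 2|/(2|u|).
Restrict δ ≤ 1. Then |u + 2| < 1 gives |u| > 1, so 2|u| > 2.
Then |2/u + 1| < 2|u + 2|/2, which is < ε when |u + 2| < ε.
Take δ = min(1, ε). Then 0 < |u + 2| < δ gives both |u + 2| < 1 and |u + 2| < ε, so |2/u + 1| < ε.

δ = min(1, ε)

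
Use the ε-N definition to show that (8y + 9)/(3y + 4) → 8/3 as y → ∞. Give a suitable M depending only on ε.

Let ε > 0 be given. We seek M > 0 such that y > M implies |(8y + 9)/(3y + 4) − (8/3)| < ε.
(8y + 9)/(3y + 4) − (8/3) = (3(8y + 9) − 8(3y + 4)) / (3(3y + 4)) = -5/(3(3y + 4)).
For y > 0 we have 3y + 4 > 3y, so |(8y + 9)/(3y + 4) − (8/3)| = 5/(3(3y + 4)) < 5/(3·3y) = (5/9)/y.
Thus |(8y + 9)/(3y + 4) − (8/3)| < ε whenever y > (5/9)/ε.
Take M = (5/9)/ε. If y > M then |(8y + 9)/(3y + 4) − (8/3)| < (5/9)/y < ε.

M = (5/9)/ε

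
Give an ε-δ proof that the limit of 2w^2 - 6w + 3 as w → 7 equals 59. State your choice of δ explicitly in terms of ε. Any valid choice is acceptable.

Let ε > 0. We want δ > 0 such that 0 < |w − 7| < δ implies |(2w^2 - 6w + 3) − 59| < ε.
(2w^2 - 6w + 3) − 59 = 2w^2 - 6w - 56 = (w − 7)(2w + 8).
So |(2w^2 - 6w + 3) − 59| = |w − 7|·|2w + 8|.
Assume first that |w − 7| < 1, so |w| < 8. Then |2w + 8| ≤ 2·8 + 8 = 24.
Hence |(2w^2 - 6w + 3) − 59| ≤ 24|w − 7| < ε provided |w − 7| < ε/24.
Take δ = min(1, ε/24). Then 0 < |w − 7| < δ gives both |w − 7| < 1 and |w − 7| < ε/24, so |(2w^2 - 6w + 3) − 59| < ε.

δ = min(1, ε/24)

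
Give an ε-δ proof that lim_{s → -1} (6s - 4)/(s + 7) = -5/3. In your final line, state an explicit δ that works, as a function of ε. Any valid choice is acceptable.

δ = min(3, (9/23)ε)

Suppose ε > 0. We want δ > 0 with 0 < |s + 1| < δ ⇒ |(6s - 4)/(s + 7) + 5/3| < ε.
Combining over a common denominator, (6s - 4)/(s + 7) + 5/3 = [(6s - 4)·6 − (-10)·(s + 7)] / [6·(s + 7)] = 46(s + 1) / (6(s + 7)).
So |(6s - 4)/(s + 7) + 5/3| = 46|s + 1| / (6·|s + 7|).
Require δ ≤ 3, so |s + 7| ≥ |6| − |s + 1| > 6 − 3 = 3.
Hence |(6s - 4)/(s + 7) + 5/3| < 46|s + 1|/(6·3) = (23/9)|s + 1|, which is < ε once |s + 1| < (9/23)ε.
Take δ = min(3, (9/23)ε). Then 0 < |s + 1| < δ forces both bounds, so |(6s - 4)/(s + 7) + 5/3| < ε.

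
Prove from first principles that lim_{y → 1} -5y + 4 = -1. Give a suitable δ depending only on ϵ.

δ = ϵ/5

Let ϵ > 0 be given. We need δ > 0 so that 0 < |y − 1| < δ implies |(-5y + 4) + 1| < ϵ.
Since (-5y + 4) + 1 = -5(y − 1), we have |(-5y + 4) + 1| = 5|y − 1|.
Thus it suffices that |y − 1| < ϵ/5.
Choosing δ = ϵ/5 gives |(-5y + 4) + 1| = 5|y − 1| < ϵ whenever |y − 1| < δ.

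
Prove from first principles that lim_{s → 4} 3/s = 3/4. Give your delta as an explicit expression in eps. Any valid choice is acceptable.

Let eps > 0. We seek delta > 0 such that 0 < |s − 4| < delta implies |3/s − (3/4)| < eps.
|3/s − (3/4)| = 3·|4 − s|/(4·|s|) = 3|s − 4|/(4|s|).
Require delta ≤ 2 so that |s| > 4 − 2 = 2, hence 4|s| > 8.
Then |3/s − (3/4)| < 3|s − 4|/8, which is < eps when |s − 4| < (8/3)eps.
Take delta = min(2, (8/3)eps). Then 0 < |s − 4| < delta gives both |s − 4| < 2 and |s − 4| < (8/3)eps, so |3/s − (3/4)| < eps.

delta = min(2, (8/3)eps)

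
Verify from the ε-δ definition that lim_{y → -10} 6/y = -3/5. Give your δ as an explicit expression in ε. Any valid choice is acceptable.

δ = min(5, (25/3)ε)

Suppose ε > 0. We seek δ > 0 such that 0 < |y + 10| < δ implies |6/y + 3/5| < ε.
|6/y + 3/5| = 6·|-10 − y|/(10·|y|) = 6|y + 10|/(10|y|).
Require δ ≤ 5 so that |y| > 10 − 5 = 5, hence 10|y| > 50.
Then |6/y + 3/5| < 6|y + 10|/50, which is < ε when |y + 10| < (25/3)ε.
Take δ = min(5, (25/3)ε). Then 0 < |y + 10| < δ gives both |y + 10| < 5 and |y + 10| < (25/3)ε, so |6/y + 3/5| < ε.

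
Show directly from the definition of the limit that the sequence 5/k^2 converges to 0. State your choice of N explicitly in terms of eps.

N = (5/eps)^{1/2}

Let eps > 0. For k ≥ 1, |5/k^2 − 0| = 5/k^2.
5/k^2 < eps ⇔ k^2 > 5/eps ⇔ k > (5/eps)^{1/2}.
Take N = (5/eps)^{1/2}. Then k > N implies 5/k^2 < eps.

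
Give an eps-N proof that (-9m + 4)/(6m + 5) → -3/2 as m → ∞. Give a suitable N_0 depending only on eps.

Fix eps > 0. For m ≥ 1, |(-9m + 4)/(6m + 5) + 3/2| = |69|/(6(6m + 5)) = 69/(6(6m + 5)).
Since 6m + 5 ≥ 6m for m ≥ 1, this is ≤ 69/(6·6m) = (23/12)/m.
So |(-9m + 4)/(6m + 5) + 3/2| < eps whenever m > (23/12)/eps.
Take N_0 = (23/12)/eps. If m > N_0 then |(-9m + 4)/(6m + 5) + 3/2| ≤ (23/12)/m < eps.

N_0 = (23/12)/eps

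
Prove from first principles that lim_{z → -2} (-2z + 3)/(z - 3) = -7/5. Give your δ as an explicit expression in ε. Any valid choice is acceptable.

δ = min(5/2, (25/6)ε)

Let ε > 0. We want δ > 0 with 0 < |z + 2| < δ ⇒ |(-2z + 3)/(z - 3) + 7/5| < ε.
Combining over a common denominator, (-2z + 3)/(z - 3) + 7/5 = [(-2z + 3)·(-5) − 7·(z - 3)] / [(-5)·(z - 3)] = 3(z + 2) / ((-5)(z - 3)).
So |(-2z + 3)/(z - 3) + 7/5| = 3|z + 2| / (5·|z − 3|).
Restrict δ ≤ 5/2. Then |z + 2| < 5/2 gives |z − 3| = |(z + 2) + (-5)| ≥ 5 − 5/2 = 5/2.
Hence |(-2z + 3)/(z - 3) + 7/5| < 3|z + 2|/(5·(5/2)) = (6/25)|z + 2|, which is < ε once |z + 2| < (25/6)ε.
Take δ = min(5/2, (25/6)ε). Then 0 < |z + 2| < δ forces both bounds, so |(-2z + 3)/(z - 3) + 7/5| < ε.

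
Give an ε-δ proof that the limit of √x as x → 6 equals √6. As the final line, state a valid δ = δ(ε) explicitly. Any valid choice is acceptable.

δ = min(6, √6·ε)

Suppose ε > 0. We want δ > 0 such that 0 < |x − 6| < δ implies |√x − √6| < ε.
Rationalise: √x − √6 = (x − 6)/(√x + √6), so |√x − √6| = |x − 6|/(√x + √6).
Restrict δ ≤ 6 so that |x − 6| < 6 forces x > 0, and then √x + √6 > √6.
Hence |√x − √6| < |x − 6|/√6, which is < ε once |x − 6| < √6·ε.
Take δ = min(6, √6·ε). If 0 < |x − 6| < δ then x > 0 and |√x − √6| < |x − 6|/√6 < ε.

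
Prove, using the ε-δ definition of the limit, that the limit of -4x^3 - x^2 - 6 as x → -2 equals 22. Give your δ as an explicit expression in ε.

Suppose ε > 0. We want δ > 0 such that 0 < |x + 2| < δ implies |(-4x^3 - x^2 - 6) − 22| < ε.
(-4x^3 - x^2 - 6) − 22 = -4x^3 - x^2 - 28 = (x + 2)(-4x^2 + 7x - 14).
So |(-4x^3 - x^2 - 6) − 22| = |x + 2|·|-4x^2 + 7x - 14|.
Require δ ≤ 2. Then |x + 2| < 2 gives |x| < 4, and by the triangle inequality |-4x^2 + 7x - 14| ≤ 4·4^2 + 7·4 + 14 = 106.
Hence |(-4x^3 - x^2 - 6) − 22| ≤ 106|x + 2| < ε provided |x + 2| < ε/106.
Choosing δ = min(2, ε/106) ensures both conditions, hence |(-4x^3 - x^2 - 6) − 22| < ε.

δ = min(2, ε/106)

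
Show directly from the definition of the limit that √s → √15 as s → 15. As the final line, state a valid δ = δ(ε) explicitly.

δ = min(15, √15·ε)

Fix ε > 0. We want δ > 0 such that 0 < |s − 15| < δ implies |√s − √15| < ε.
Rationalise: √s − √15 = (s − 15)/(√s + √15), so |√s − √15| = |s − 15|/(√s + √15).
Restrict δ ≤ 15 so that |s − 15| < 15 forces s > 0, and then √s + √15 > √15.
Hence |√s − √15| < |s − 15|/√15, which is < ε once |s − 15| < √15·ε.
Take δ = min(15, √15·ε). If 0 < |s − 15| < δ then s > 0 and |√s − √15| < |s − 15|/√15 < ε.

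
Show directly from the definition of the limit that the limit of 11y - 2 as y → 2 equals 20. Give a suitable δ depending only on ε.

δ = ε/11

Let ε > 0 be given. We need δ > 0 so that 0 < |y − 2| < δ implies |(11y - 2) − 20| < ε.
|(11y - 2) − 20| = |11y - 22| = 11|y − 2|.
So 11|y − 2| < ε exactly when |y − 2| < ε/11.
Take δ = ε/11. If 0 < |y − 2| < δ then |(11y - 2) − 20| = 11|y − 2| < 11·(ε/11) = ε.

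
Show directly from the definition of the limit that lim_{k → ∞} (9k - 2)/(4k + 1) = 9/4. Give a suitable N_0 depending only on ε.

Fix ε > 0. For k ≥ 1, |(9k - 2)/(4k + 1) − (9/4)| = |-17|/(4(4k + 1)) = 17/(4(4k + 1)).
Since 4k + 1 ≥ 4k for k ≥ 1, this is ≤ 17/(4·4k) = (17/16)/k.
So |(9k - 2)/(4k + 1) − (9/4)| < ε whenever k > (17/16)/ε.
Take N_0 = (17/16)/ε. If k > N_0 then |(9k - 2)/(4k + 1) − (9/4)| ≤ (17/16)/k < ε.

N_0 = (17/16)/ε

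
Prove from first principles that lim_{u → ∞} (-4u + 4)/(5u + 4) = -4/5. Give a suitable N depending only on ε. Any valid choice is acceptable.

N = (36/25)/ε

Let ε > 0. We seek N > 0 such that u > N implies |(-4u + 4)/(5u + 4) + 4/5| < ε.
(-4u + 4)/(5u + 4) + 4/5 = (5(-4u + 4) − (-4)(5u + 4)) / (5(5u + 4)) = 36/(5(5u + 4)).
For u > 0 we have 5u + 4 > 5u, so |(-4u + 4)/(5u + 4) + 4/5| = 36/(5(5u + 4)) < 36/(5·5u) = (36/25)/u.
Thus |(-4u + 4)/(5u + 4) + 4/5| < ε whenever u > (36/25)/ε.
Take N = (36/25)/ε. If u > N then |(-4u + 4)/(5u + 4) + 4/5| < (36/25)/u < ε.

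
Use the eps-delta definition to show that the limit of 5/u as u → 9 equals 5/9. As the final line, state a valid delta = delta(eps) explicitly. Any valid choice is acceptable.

delta = min(9/2, (81/10)eps)

Let eps > 0. We seek delta > 0 such that 0 < |u − 9| < delta implies |5/u − (5/9)| < eps.
|5/u − (5/9)| = 5·|9 − u|/(9·|u|) = 5|u − 9|/(9|u|).
Restrict delta ≤ 9/2. Then |u − 9| < 9/2 gives |u| > 9/2, so 9|u| > 81/2.
Then |5/u − (5/9)| < 5|u − 9|/(81/2), which is < eps when |u − 9| < (81/10)eps.
Take delta = min(9/2, (81/10)eps). Then 0 < |u − 9| < delta gives both |u − 9| < 9/2 and |u − 9| < (81/10)eps, so |5/u − (5/9)| < eps.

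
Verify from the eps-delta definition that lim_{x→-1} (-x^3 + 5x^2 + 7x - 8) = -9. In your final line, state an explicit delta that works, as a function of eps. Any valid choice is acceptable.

Let eps > 0. We want delta > 0 such that 0 < |x + 1| < delta implies |(-x^3 + 5x^2 + 7x - 8) + 9| < eps.
(-x^3 + 5x^2 + 7x - 8) + 9 = -x^3 + 5x^2 + 7x + 1 = (x + 1)(-x^2 + 6x + 1).
So |(-x^3 + 5x^2 + 7x - 8) + 9| = |x + 1|·|-x^2 + 6x + 1|.
Require delta ≤ 1. Then |x + 1| < 1 gives |x| < 2, and by the triangle inequality |-x^2 + 6x + 1| ≤ 2^2 + 6·2 + 1 = 17.
Hence |(-x^3 + 5x^2 + 7x - 8) + 9| ≤ 17|x + 1| < eps provided |x + 1| < eps/17.
Take delta = min(1, eps/17). Then 0 < |x + 1| < delta gives both |x + 1| < 1 and |x + 1| < eps/17, so |(-x^3 + 5x^2 + 7x - 8) + 9| < eps.

delta = min(1, eps/17)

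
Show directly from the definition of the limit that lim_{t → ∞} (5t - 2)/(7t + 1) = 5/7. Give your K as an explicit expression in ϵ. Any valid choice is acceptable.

K = (19/49)/ϵ

Fix ϵ > 0. We seek K > 0 such that t > K implies |(5t - 2)/(7t + 1) − (5/7)| < ϵ.
(5t - 2)/(7t + 1) − (5/7) = (7(5t - 2) − 5(7t + 1)) / (7(7t + 1)) = -19/(7(7t + 1)).
For t > 0 we have 7t + 1 > 7t, so |(5t - 2)/(7t + 1) − (5/7)| = 19/(7(7t + 1)) < 19/(7·7t) = (19/49)/t.
Thus |(5t - 2)/(7t + 1) − (5/7)| < ϵ whenever t > (19/49)/ϵ.
Take K = (19/49)/ϵ. If t > K then |(5t - 2)/(7t + 1) − (5/7)| < (19/49)/t < ϵ.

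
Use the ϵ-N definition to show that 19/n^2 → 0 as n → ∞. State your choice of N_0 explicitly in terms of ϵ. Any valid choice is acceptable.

N_0 = (19/ϵ)^{1/2}

Suppose ϵ > 0. For n ≥ 1, |19/n^2 − 0| = 19/n^2.
19/n^2 < ϵ ⇔ n^2 > 19/ϵ ⇔ n > (19/ϵ)^{1/2}.
Take N_0 = (19/ϵ)^{1/2}. Then n > N_0 implies 19/n^2 < ϵ.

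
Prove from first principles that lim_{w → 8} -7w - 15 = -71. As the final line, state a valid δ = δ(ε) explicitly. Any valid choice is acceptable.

δ = ε/7

Let ε > 0 be given. We need δ > 0 so that 0 < |w − 8| < δ implies |(-7w - 15) + 71| < ε.
|(-7w - 15) + 71| = |-7w + 56| = 7|w − 8|.
So 7|w − 8| < ε exactly when |w − 8| < ε/7.
Take δ = ε/7. If 0 < |w − 8| < δ then |(-7w - 15) + 71| = 7|w − 8| < 7·(ε/7) = ε.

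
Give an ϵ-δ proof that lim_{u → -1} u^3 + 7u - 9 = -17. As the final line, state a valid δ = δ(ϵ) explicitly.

δ = min(2, ϵ/20)

Let ϵ > 0. We want δ > 0 such that 0 < |u + 1| < δ implies |(u^3 + 7u - 9) + 17| < ϵ.
(u^3 + 7u - 9) + 17 = u^3 + 7u + 8 = (u + 1)(u^2 - u + 8).
So |(u^3 + 7u - 9) + 17| = |u + 1|·|u^2 - u + 8|.
Require δ ≤ 2. Then |u + 1| < 2 gives |u| < 3, and by the triangle inequality |u^2 - u + 8| ≤ 3^2 + 3 + 8 = 20.
Hence |(u^3 + 7u - 9) + 17| ≤ 20|u + 1| < ϵ provided |u + 1| < ϵ/20.
Choosing δ = min(2, ϵ/20) ensures both conditions, hence |(u^3 + 7u - 9) + 17| < ϵ.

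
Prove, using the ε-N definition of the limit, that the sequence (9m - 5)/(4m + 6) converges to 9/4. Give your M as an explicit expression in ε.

Suppose ε > 0. For m ≥ 1, |(9m - 5)/(4m + 6) − (9/4)| = |-74|/(4(4m + 6)) = 74/(4(4m + 6)).
Since 4m + 6 ≥ 4m for m ≥ 1, this is ≤ 74/(4·4m) = (37/8)/m.
So |(9m - 5)/(4m + 6) − (9/4)| < ε whenever m > (37/8)/ε.
Take M = (37/8)/ε. If m > M then |(9m - 5)/(4m + 6) − (9/4)| ≤ (37/8)/m < ε.

M = (37/8)/ε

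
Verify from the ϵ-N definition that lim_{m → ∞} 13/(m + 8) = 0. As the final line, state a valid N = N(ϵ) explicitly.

Fix ϵ > 0. For m ≥ 1, |13/(m + 8) − 0| = 13/(m + 8) ≤ 13/m.
We need 13/m < ϵ, i.e. m > 13/ϵ.
Take N = 13/ϵ. If m > N then |13/(m + 8)| ≤ 13/m < ϵ.

N = 13/ϵ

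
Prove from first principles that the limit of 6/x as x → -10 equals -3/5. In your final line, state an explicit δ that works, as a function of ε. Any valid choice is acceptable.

Let ε > 0 be given. We seek δ > 0 such that 0 < |x + 10| < δ implies |6/x + 3/5| < ε.
|6/x + 3/5| = 6·|-10 − x|/(10·|x|) = 6|x + 10|/(10|x|).
Restrict δ ≤ 5. Then |x + 10| < 5 gives |x| > 5, so 10|x| > 50.
Then |6/x + 3/5| < 6|x + 10|/50, which is < ε when |x + 10| < (25/3)ε.
Take δ = min(5, (25/3)ε). Then 0 < |x + 10| < δ gives both |x + 10| < 5 and |x + 10| < (25/3)ε, so |6/x + 3/5| < ε.

δ = min(5, (25/3)ε)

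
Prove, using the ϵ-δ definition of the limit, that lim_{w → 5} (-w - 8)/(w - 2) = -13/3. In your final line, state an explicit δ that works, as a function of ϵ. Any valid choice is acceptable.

δ = min(3/2, (9/20)ϵ)

Fix ϵ > 0. We want δ > 0 with 0 < |w − 5| < δ ⇒ |(-w - 8)/(w - 2) + 13/3| < ϵ.
Combining over a common denominator, (-w - 8)/(w - 2) + 13/3 = [(-w - 8)·3 − (-13)·(w - 2)] / [3·(w - 2)] = 10(w − 5) / (3(w - 2)).
So |(-w - 8)/(w - 2) + 13/3| = 10|w − 5| / (3·|w − 2|).
Restrict δ ≤ 3/2. Then |w − 5| < 3/2 gives |w − 2| = |(w − 5) + 3| ≥ 3 − 3/2 = 3/2.
Hence |(-w - 8)/(w - 2) + 13/3| < 10|w − 5|/(3·(3/2)) = (20/9)|w − 5|, which is < ϵ once |w − 5| < (9/20)ϵ.
Take δ = min(3/2, (9/20)ϵ). Then 0 < |w − 5| < δ forces both bounds, so |(-w - 8)/(w - 2) + 13/3| < ϵ.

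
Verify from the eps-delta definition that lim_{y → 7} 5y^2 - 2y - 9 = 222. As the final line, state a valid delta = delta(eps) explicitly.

Let eps > 0 be given. We want delta > 0 such that 0 < |y − 7| < delta implies |(5y^2 - 2y - 9) − 222| < eps.
(5y^2 - 2y - 9) − 222 = 5y^2 - 2y - 231 = (y − 7)(5y + 33).
So |(5y^2 - 2y - 9) − 222| = |y − 7|·|5y + 33|.
Assume first that |y − 7| < 1, so |y| < 8. Then |5y + 33| ≤ 5·8 + 33 = 73.
Hence |(5y^2 - 2y - 9) − 222| ≤ 73|y − 7| < eps provided |y − 7| < eps/73.
Take delta = min(1, eps/73). Then 0 < |y − 7| < delta gives both |y − 7| < 1 and |y − 7| < eps/73, so |(5y^2 - 2y - 9) − 222| < eps.

delta = min(1, eps/73)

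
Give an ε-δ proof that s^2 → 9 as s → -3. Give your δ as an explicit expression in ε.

Let ε > 0 be given. We seek δ > 0 with 0 < |s + 3| < δ ⇒ |s^2 − 9| < ε.
Factor: s^2 − 9 = (s + 3)(s - 3), so |s^2 − 9| = |s + 3|·|s - 3|.
Restrict δ ≤ 1. Then |s + 3| < 1 gives |s| < 4, so by the triangle inequality |s - 3| ≤ 4 + 3 = 7.
Hence |s^2 − 9| ≤ 7|s + 3|, which is < ε once |s + 3| < ε/7.
Take δ = min(1, ε/7). If 0 < |s + 3| < δ then both bounds hold and |s^2 − 9| ≤ 7|s + 3| < 7·(ε/7) = ε.

δ = min(1, ε/7)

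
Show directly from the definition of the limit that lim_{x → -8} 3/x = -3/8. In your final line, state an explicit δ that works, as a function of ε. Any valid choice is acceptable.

δ = min(4, (32/3)ε)

Let ε > 0. We seek δ > 0 such that 0 < |x + 8| < δ implies |3/x + 3/8| < ε.
|3/x + 3/8| = 3·|-8 − x|/(8·|x|) = 3|x + 8|/(8|x|).
Restrict δ ≤ 4. Then |x + 8| < 4 gives |x| > 4, so 8|x| > 32.
Then |3/x + 3/8| < 3|x + 8|/32, which is < ε when |x + 8| < (32/3)ε.
Take δ = min(4, (32/3)ε). Then 0 < |x + 8| < δ gives both |x + 8| < 4 and |x + 8| < (32/3)ε, so |3/x + 3/8| < ε.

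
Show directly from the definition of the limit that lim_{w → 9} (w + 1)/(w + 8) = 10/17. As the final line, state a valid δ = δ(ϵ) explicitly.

δ = min(17/2, (289/14)ϵ)

Fix ϵ > 0. We want δ > 0 with 0 < |w − 9| < δ ⇒ |(w + 1)/(w + 8) − (10/17)| < ϵ.
Combining over a common denominator, (w + 1)/(w + 8) − (10/17) = [(w + 1)·17 − 10·(w + 8)] / [17·(w + 8)] = 7(w − 9) / (17(w + 8)).
So |(w + 1)/(w + 8) − (10/17)| = 7|w − 9| / (17·|w + 8|).
Restrict δ ≤ 17/2. Then |w − 9| < 17/2 gives |w + 8| = |(w − 9) + 17| ≥ 17 − 17/2 = 17/2.
Hence |(w + 1)/(w + 8) − (10/17)| < 7|w − 9|/(17·(17/2)) = (14/289)|w − 9|, which is < ϵ once |w − 9| < (289/14)ϵ.
Take δ = min(17/2, (289/14)ϵ). Then 0 < |w − 9| < δ forces both bounds, so |(w + 1)/(w + 8) − (10/17)| < ϵ.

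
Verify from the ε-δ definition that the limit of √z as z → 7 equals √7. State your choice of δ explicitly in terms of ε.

δ = min(7, √7·ε)

Suppose ε > 0. We want δ > 0 such that 0 < |z − 7| < δ implies |√z − √7| < ε.
Multiplying by the conjugate, |√z − √7| = |z − 7|/(√z + √7).
Restrict δ ≤ 7 so that |z − 7| < 7 forces z > 0, and then √z + √7 > √7.
Hence |√z − √7| < |z − 7|/√7, which is < ε once |z − 7| < √7·ε.
Take δ = min(7, √7·ε). If 0 < |z − 7| < δ then z > 0 and |√z − √7| < |z − 7|/√7 < ε.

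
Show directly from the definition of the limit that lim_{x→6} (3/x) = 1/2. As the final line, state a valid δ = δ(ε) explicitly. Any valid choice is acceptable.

δ = min(3, 6ε)

Let ε > 0. We seek δ > 0 such that 0 < |x − 6| < δ implies |3/x − (1/2)| < ε.
|3/x − (1/2)| = 3·|6 − x|/(6·|x|) = 3|x − 6|/(6|x|).
Restrict δ ≤ 3. Then |x − 6| < 3 gives |x| > 3, so 6|x| > 18.
Then |3/x − (1/2)| < 3|x − 6|/18, which is < ε when |x − 6| < 6ε.
Take δ = min(3, 6ε). Then 0 < |x − 6| < δ gives both |x − 6| < 3 and |x − 6| < 6ε, so |3/x − (1/2)| < ε.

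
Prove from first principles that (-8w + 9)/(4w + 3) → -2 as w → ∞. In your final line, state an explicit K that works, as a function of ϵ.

Fix ϵ > 0. We seek K > 0 such that w > K implies |(-8w + 9)/(4w + 3) + 2| < ϵ.
(-8w + 9)/(4w + 3) + 2 = (4(-8w + 9) − (-8)(4w + 3)) / (4(4w + 3)) = 60/(4(4w + 3)).
For w > 0 we have 4w + 3 > 4w, so |(-8w + 9)/(4w + 3) + 2| = 60/(4(4w + 3)) < 60/(4·4w) = (15/4)/w.
Thus |(-8w + 9)/(4w + 3) + 2| < ϵ whenever w > (15/4)/ϵ.
Take K = (15/4)/ϵ. If w > K then |(-8w + 9)/(4w + 3) + 2| < (15/4)/w < ϵ.

K = (15/4)/ϵ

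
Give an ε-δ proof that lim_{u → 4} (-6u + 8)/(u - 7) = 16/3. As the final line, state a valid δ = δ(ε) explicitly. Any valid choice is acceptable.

Suppose ε > 0. We want δ > 0 with 0 < |u − 4| < δ ⇒ |(-6u + 8)/(u - 7) − (16/3)| < ε.
Combining over a common denominator, (-6u + 8)/(u - 7) − (16/3) = [(-6u + 8)·(-3) − (-16)·(u - 7)] / [(-3)·(u - 7)] = 34(u − 4) / ((-3)(u - 7)).
So |(-6u + 8)/(u - 7) − (16/3)| = 34|u − 4| / (3·|u − 7|).
Restrict δ ≤ 3/2. Then |u − 4| < 3/2 gives |u − 7| = |(u − 4) + (-3)| ≥ 3 − 3/2 = 3/2.
Hence |(-6u + 8)/(u - 7) − (16/3)| < 34|u − 4|/(3·(3/2)) = (68/9)|u − 4|, which is < ε once |u − 4| < (9/68)ε.
Take δ = min(3/2, (9/68)ε). Then 0 < |u − 4| < δ forces both bounds, so |(-6u + 8)/(u - 7) − (16/3)| < ε.

δ = min(3/2, (9/68)ε)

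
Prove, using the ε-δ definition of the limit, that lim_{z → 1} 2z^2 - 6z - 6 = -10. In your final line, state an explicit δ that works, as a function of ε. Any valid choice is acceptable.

δ = min(1, ε/8)

Let ε > 0 be given. We want δ > 0 such that 0 < |z − 1| < δ implies |(2z^2 - 6z - 6) + 10| < ε.
(2z^2 - 6z - 6) + 10 = 2z^2 - 6z + 4 = (z − 1)(2z - 4).
So |(2z^2 - 6z - 6) + 10| = |z − 1|·|2z - 4|.
Require δ ≤ 1. Then |z − 1| < 1 gives |z| < 2, and by the triangle inequality |2z - 4| ≤ 2·2 + 4 = 8.
Hence |(2z^2 - 6z - 6) + 10| ≤ 8|z − 1| < ε provided |z − 1| < ε/8.
Choosing δ = min(1, ε/8) ensures both conditions, hence |(2z^2 - 6z - 6) + 10| < ε.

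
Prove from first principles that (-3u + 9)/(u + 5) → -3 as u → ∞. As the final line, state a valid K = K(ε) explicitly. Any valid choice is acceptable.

K = 24/ε

Let ε > 0 be given. We seek K > 0 such that u > K implies |(-3u + 9)/(u + 5) + 3| < ε.
(-3u + 9)/(u + 5) + 3 = ((-3u + 9) − (-3)(u + 5)) / ((u + 5)) = 24/((u + 5)).
For u > 0 we have u + 5 > u, so |(-3u + 9)/(u + 5) + 3| = 24/((u + 5)) < 24/(u) = 24/u.
Thus |(-3u + 9)/(u + 5) + 3| < ε whenever u > 24/ε.
Take K = 24/ε. If u > K then |(-3u + 9)/(u + 5) + 3| < 24/u < ε.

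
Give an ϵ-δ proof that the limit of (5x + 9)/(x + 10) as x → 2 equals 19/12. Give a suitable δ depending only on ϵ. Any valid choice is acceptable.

Fix ϵ > 0. We want δ > 0 with 0 < |x − 2| < δ ⇒ |(5x + 9)/(x + 10) − (19/12)| < ϵ.
Combining over a common denominator, (5x + 9)/(x + 10) − (19/12) = [(5x + 9)·12 − 19·(x + 10)] / [12·(x + 10)] = 41(x − 2) / (12(x + 10)).
So |(5x + 9)/(x + 10) − (19/12)| = 41|x − 2| / (12·|x + 10|).
Restrict δ ≤ 6. Then |x − 2| < 6 gives |x + 10| = |(x − 2) + 12| ≥ 12 − 6 = 6.
Hence |(5x + 9)/(x + 10) − (19/12)| < 41|x − 2|/(12·6) = (41/72)|x − 2|, which is < ϵ once |x − 2| < (72/41)ϵ.
Take δ = min(6, (72/41)ϵ). Then 0 < |x − 2| < δ forces both bounds, so |(5x + 9)/(x + 10) − (19/12)| < ϵ.

δ = min(6, (72/41)ϵ)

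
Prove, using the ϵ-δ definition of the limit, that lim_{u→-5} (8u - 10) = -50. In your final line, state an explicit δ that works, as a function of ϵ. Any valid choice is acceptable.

Suppose ϵ > 0. We need δ > 0 so that 0 < |u + 5| < δ implies |(8u - 10) + 50| < ϵ.
|(8u - 10) + 50| = |8u + 40| = 8|u + 5|.
So 8|u + 5| < ϵ exactly when |u + 5| < ϵ/8.
Take δ = ϵ/8. If 0 < |u + 5| < δ then |(8u - 10) + 50| = 8|u + 5| < 8·(ϵ/8) = ϵ.

δ = ϵ/8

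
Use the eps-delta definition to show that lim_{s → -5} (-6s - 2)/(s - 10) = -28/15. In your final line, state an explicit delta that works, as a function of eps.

delta = min(15/2, (225/124)eps)

Let eps > 0 be given. We want delta > 0 with 0 < |s + 5| < delta ⇒ |(-6s - 2)/(s - 10) + 28/15| < eps.
Combining over a common denominator, (-6s - 2)/(s - 10) + 28/15 = [(-6s - 2)·(-15) − 28·(s - 10)] / [(-15)·(s - 10)] = 62(s + 5) / ((-15)(s - 10)).
So |(-6s - 2)/(s - 10) + 28/15| = 62|s + 5| / (15·|s − 10|).
Require delta ≤ 15/2, so |s − 10| ≥ |-15| − |s + 5| > 15 − 15/2 = 15/2.
Hence |(-6s - 2)/(s - 10) + 28/15| < 62|s + 5|/(15·(15/2)) = (124/225)|s + 5|, which is < eps once |s + 5| < (225/124)eps.
Take delta = min(15/2, (225/124)eps). Then 0 < |s + 5| < delta forces both bounds, so |(-6s - 2)/(s - 10) + 28/15| < eps.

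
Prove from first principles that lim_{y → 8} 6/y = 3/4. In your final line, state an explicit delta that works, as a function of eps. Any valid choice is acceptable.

delta = min(4, (16/3)eps)

Let eps > 0 be given. We seek delta > 0 such that 0 < |y − 8| < delta implies |6/y − (3/4)| < eps.
|6/y − (3/4)| = 6·|8 − y|/(8·|y|) = 6|y − 8|/(8|y|).
Restrict delta ≤ 4. Then |y − 8| < 4 gives |y| > 4, so 8|y| > 32.
Then |6/y − (3/4)| < 6|y − 8|/32, which is < eps when |y − 8| < (16/3)eps.
Take delta = min(4, (16/3)eps). Then 0 < |y − 8| < delta gives both |y − 8| < 4 and |y − 8| < (16/3)eps, so |6/y − (3/4)| < eps.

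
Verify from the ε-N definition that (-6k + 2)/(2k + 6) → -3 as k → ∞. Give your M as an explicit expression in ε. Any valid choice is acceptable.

Suppose ε > 0. For k ≥ 1, |(-6k + 2)/(2k + 6) + 3| = |40|/(2(2k + 6)) = 40/(2(2k + 6)).
Since 2k + 6 ≥ 2k for k ≥ 1, this is ≤ 40/(2·2k) = 10/k.
So |(-6k + 2)/(2k + 6) + 3| < ε whenever k > 10/ε.
Take M = 10/ε. If k > M then |(-6k + 2)/(2k + 6) + 3| ≤ 10/k < ε.

M = 10/ε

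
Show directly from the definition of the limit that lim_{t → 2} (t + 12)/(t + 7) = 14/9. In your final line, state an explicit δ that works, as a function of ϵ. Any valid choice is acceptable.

Suppose ϵ > 0. We want δ > 0 with 0 < |t − 2| < δ ⇒ |(t + 12)/(t + 7) − (14/9)| < ϵ.
Combining over a common denominator, (t + 12)/(t + 7) − (14/9) = [(t + 12)·9 − 14·(t + 7)] / [9·(t + 7)] = -5(t − 2) / (9(t + 7)).
So |(t + 12)/(t + 7) − (14/9)| = 5|t − 2| / (9·|t + 7|).
Require δ ≤ 9/2, so |t + 7| ≥ |9| − |t − 2| > 9 − 9/2 = 9/2.
Hence |(t + 12)/(t + 7) − (14/9)| < 5|t − 2|/(9·(9/2)) = (10/81)|t − 2|, which is < ϵ once |t − 2| < (81/10)ϵ.
Take δ = min(9/2, (81/10)ϵ). Then 0 < |t − 2| < δ forces both bounds, so |(t + 12)/(t + 7) − (14/9)| < ϵ.

δ = min(9/2, (81/10)ϵ)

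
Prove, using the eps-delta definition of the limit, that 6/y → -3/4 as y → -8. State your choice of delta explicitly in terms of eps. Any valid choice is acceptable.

delta = min(4, (16/3)eps)

Suppose eps > 0. We seek delta > 0 such that 0 < |y + 8| < delta implies |6/y + 3/4| < eps.
|6/y + 3/4| = 6·|-8 − y|/(8·|y|) = 6|y + 8|/(8|y|).
Restrict delta ≤ 4. Then |y + 8| < 4 gives |y| > 4, so 8|y| > 32.
Then |6/y + 3/4| < 6|y + 8|/32, which is < eps when |y + 8| < (16/3)eps.
Take delta = min(4, (16/3)eps). Then 0 < |y + 8| < delta gives both |y + 8| < 4 and |y + 8| < (16/3)eps, so |6/y + 3/4| < eps.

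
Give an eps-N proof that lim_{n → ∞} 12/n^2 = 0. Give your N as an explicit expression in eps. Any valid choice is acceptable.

Suppose eps > 0. For n ≥ 1, |12/n^2 − 0| = 12/n^2.
12/n^2 < eps ⇔ n^2 > 12/eps ⇔ n > (12/eps)^{1/2}.
Take N = (12/eps)^{1/2}. Then n > N implies 12/n^2 < eps.

N = (12/eps)^{1/2}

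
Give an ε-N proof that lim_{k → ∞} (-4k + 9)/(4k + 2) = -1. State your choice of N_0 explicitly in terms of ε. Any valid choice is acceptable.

Let ε > 0 be given. For k ≥ 1, |(-4k + 9)/(4k + 2) + 1| = |44|/(4(4k + 2)) = 44/(4(4k + 2)).
Since 4k + 2 ≥ 4k for k ≥ 1, this is ≤ 44/(4·4k) = (11/4)/k.
So |(-4k + 9)/(4k + 2) + 1| < ε whenever k > (11/4)/ε.
Take N_0 = (11/4)/ε. If k > N_0 then |(-4k + 9)/(4k + 2) + 1| ≤ (11/4)/k < ε.

N_0 = (11/4)/ε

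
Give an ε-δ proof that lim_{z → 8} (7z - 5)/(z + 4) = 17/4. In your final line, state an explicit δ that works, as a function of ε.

Let ε > 0. We want δ > 0 with 0 < |z − 8| < δ ⇒ |(7z - 5)/(z + 4) − (17/4)| < ε.
Combining over a common denominator, (7z - 5)/(z + 4) − (17/4) = [(7z - 5)·12 − 51·(z + 4)] / [12·(z + 4)] = 33(z − 8) / (12(z + 4)).
So |(7z - 5)/(z + 4) − (17/4)| = 33|z − 8| / (12·|z + 4|).
Require δ ≤ 6, so |z + 4| ≥ |12| − |z − 8| > 12 − 6 = 6.
Hence |(7z - 5)/(z + 4) − (17/4)| < 33|z − 8|/(12·6) = (11/24)|z − 8|, which is < ε once |z − 8| < (24/11)ε.
Take δ = min(6, (24/11)ε). Then 0 < |z − 8| < δ forces both bounds, so |(7z - 5)/(z + 4) − (17/4)| < ε.

δ = min(6, (24/11)ε)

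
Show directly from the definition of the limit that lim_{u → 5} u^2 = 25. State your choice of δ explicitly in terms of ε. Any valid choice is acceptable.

δ = min(1, ε/11)

Suppose ε > 0. We seek δ > 0 with 0 < |u − 5| < δ ⇒ |u^2 − 25| < ε.
Factor: u^2 − 25 = (u − 5)(u + 5), so |u^2 − 25| = |u − 5|·|u + 5|.
Impose δ ≤ 1 so that |u| < 6; then |u + 5| ≤ 11.
Hence |u^2 − 25| ≤ 11|u − 5|, which is < ε once |u − 5| < ε/11.
Take δ = min(1, ε/11). If 0 < |u − 5| < δ then both bounds hold and |u^2 − 25| ≤ 11|u − 5| < 11·(ε/11) = ε.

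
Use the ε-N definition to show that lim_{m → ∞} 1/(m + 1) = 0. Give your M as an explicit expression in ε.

Let ε > 0 be given. For m ≥ 1, |1/(m + 1) − 0| = 1/(m + 1) ≤ 1/m.
We need 1/m < ε, i.e. m > 1/ε.
Take M = 1/ε. If m > M then |1/(m + 1)| ≤ 1/m < ε.

M = 1/ε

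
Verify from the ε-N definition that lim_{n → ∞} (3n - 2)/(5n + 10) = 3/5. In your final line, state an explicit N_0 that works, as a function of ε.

N_0 = (8/5)/ε

Let ε > 0 be given. For n ≥ 1, |(3n - 2)/(5n + 10) − (3/5)| = |-40|/(5(5n + 10)) = 40/(5(5n + 10)).
Since 5n + 10 ≥ 5n for n ≥ 1, this is ≤ 40/(5·5n) = (8/5)/n.
So |(3n - 2)/(5n + 10) − (3/5)| < ε whenever n > (8/5)/ε.
Take N_0 = (8/5)/ε. If n > N_0 then |(3n - 2)/(5n + 10) − (3/5)| ≤ (8/5)/n < ε.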